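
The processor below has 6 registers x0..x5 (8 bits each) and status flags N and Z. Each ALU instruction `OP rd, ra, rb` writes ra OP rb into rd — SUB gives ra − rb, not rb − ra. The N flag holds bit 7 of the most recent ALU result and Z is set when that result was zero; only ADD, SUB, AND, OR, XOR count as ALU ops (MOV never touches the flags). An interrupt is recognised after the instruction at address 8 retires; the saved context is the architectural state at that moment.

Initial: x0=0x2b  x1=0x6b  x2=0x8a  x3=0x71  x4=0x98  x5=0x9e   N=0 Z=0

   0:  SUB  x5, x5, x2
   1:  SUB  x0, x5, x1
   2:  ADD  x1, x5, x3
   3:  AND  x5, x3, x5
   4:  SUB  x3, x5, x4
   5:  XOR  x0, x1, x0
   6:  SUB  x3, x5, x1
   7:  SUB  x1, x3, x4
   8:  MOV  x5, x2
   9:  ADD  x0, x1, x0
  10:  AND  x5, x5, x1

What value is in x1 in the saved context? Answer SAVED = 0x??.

after  0: x0=0x2b x1=0x6b x2=0x8a x3=0x71 x4=0x98 x5=0x14  N=0 Z=0
after  1: x0=0xa9 x1=0x6b x2=0x8a x3=0x71 x4=0x98 x5=0x14  N=1 Z=0
after  2: x0=0xa9 x1=0x85 x2=0x8a x3=0x71 x4=0x98 x5=0x14  N=1 Z=0
after  3: x0=0xa9 x1=0x85 x2=0x8a x3=0x71 x4=0x98 x5=0x10  N=0 Z=0
after  4: x0=0xa9 x1=0x85 x2=0x8a x3=0x78 x4=0x98 x5=0x10  N=0 Z=0
after  5: x0=0x2c x1=0x85 x2=0x8a x3=0x78 x4=0x98 x5=0x10  N=0 Z=0
after  6: x0=0x2c x1=0x85 x2=0x8a x3=0x8b x4=0x98 x5=0x10  N=1 Z=0
after  7: x0=0x2c x1=0xf3 x2=0x8a x3=0x8b x4=0x98 x5=0x10  N=1 Z=0
after  8: x0=0x2c x1=0xf3 x2=0x8a x3=0x8b x4=0x98 x5=0x8a  N=1 Z=0
-- IRQ taken; context saved, return-PC = 9 --

SAVED = 0xf3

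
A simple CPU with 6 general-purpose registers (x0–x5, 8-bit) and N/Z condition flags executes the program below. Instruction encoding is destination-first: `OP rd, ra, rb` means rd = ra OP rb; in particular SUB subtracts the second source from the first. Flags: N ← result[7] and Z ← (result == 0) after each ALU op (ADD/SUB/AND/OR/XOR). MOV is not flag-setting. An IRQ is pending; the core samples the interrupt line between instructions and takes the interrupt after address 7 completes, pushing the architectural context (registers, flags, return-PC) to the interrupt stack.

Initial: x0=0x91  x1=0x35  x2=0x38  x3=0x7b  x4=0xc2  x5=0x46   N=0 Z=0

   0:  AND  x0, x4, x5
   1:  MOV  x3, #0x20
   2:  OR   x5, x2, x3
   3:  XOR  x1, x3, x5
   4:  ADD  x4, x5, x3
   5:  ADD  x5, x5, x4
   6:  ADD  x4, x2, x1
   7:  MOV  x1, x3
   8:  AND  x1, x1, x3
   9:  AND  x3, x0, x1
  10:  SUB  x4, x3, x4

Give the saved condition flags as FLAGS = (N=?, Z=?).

after  0: x0=0x42 x1=0x35 x2=0x38 x3=0x7b x4=0xc2 x5=0x46  N=0 Z=0
after  1: x0=0x42 x1=0x35 x2=0x38 x3=0x20 x4=0xc2 x5=0x46  N=0 Z=0
after  2: x0=0x42 x1=0x35 x2=0x38 x3=0x20 x4=0xc2 x5=0x38  N=0 Z=0
after  3: x0=0x42 x1=0x18 x2=0x38 x3=0x20 x4=0xc2 x5=0x38  N=0 Z=0
after  4: x0=0x42 x1=0x18 x2=0x38 x3=0x20 x4=0x58 x5=0x38  N=0 Z=0
after  5: x0=0x42 x1=0x18 x2=0x38 x3=0x20 x4=0x58 x5=0x90  N=1 Z=0
after  6: x0=0x42 x1=0x18 x2=0x38 x3=0x20 x4=0x50 x5=0x90  N=0 Z=0
after  7: x0=0x42 x1=0x20 x2=0x38 x3=0x20 x4=0x50 x5=0x90  N=0 Z=0
-- IRQ taken; context saved, return-PC = 8 --

FLAGS = (N=0, Z=0)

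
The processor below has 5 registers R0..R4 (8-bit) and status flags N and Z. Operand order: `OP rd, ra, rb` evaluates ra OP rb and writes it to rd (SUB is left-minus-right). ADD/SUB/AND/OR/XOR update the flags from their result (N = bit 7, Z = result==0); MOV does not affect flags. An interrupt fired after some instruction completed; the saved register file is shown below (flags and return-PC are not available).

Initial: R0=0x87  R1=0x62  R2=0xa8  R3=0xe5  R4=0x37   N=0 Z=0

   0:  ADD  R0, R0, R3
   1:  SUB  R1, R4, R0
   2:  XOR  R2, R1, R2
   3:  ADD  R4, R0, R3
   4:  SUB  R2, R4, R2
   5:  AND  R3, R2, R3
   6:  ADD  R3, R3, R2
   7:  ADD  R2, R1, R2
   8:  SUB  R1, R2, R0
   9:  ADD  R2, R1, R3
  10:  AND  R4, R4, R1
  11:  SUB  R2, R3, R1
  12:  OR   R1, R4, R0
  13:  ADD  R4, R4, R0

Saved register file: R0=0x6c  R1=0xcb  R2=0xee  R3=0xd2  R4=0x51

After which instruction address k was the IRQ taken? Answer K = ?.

after  0: R0=0x6c R1=0x62 R2=0xa8 R3=0xe5 R4=0x37  N=0 Z=0
after  1: R0=0x6c R1=0xcb R2=0xa8 R3=0xe5 R4=0x37  N=1 Z=0
after  2: R0=0x6c R1=0xcb R2=0x63 R3=0xe5 R4=0x37  N=0 Z=0
after  3: R0=0x6c R1=0xcb R2=0x63 R3=0xe5 R4=0x51  N=0 Z=0
after  4: R0=0x6c R1=0xcb R2=0xee R3=0xe5 R4=0x51  N=1 Z=0
after  5: R0=0x6c R1=0xcb R2=0xee R3=0xe4 R4=0x51  N=1 Z=0
after  6: R0=0x6c R1=0xcb R2=0xee R3=0xd2 R4=0x51  N=1 Z=0
-- IRQ taken; context saved, return-PC = 7 --

K = 6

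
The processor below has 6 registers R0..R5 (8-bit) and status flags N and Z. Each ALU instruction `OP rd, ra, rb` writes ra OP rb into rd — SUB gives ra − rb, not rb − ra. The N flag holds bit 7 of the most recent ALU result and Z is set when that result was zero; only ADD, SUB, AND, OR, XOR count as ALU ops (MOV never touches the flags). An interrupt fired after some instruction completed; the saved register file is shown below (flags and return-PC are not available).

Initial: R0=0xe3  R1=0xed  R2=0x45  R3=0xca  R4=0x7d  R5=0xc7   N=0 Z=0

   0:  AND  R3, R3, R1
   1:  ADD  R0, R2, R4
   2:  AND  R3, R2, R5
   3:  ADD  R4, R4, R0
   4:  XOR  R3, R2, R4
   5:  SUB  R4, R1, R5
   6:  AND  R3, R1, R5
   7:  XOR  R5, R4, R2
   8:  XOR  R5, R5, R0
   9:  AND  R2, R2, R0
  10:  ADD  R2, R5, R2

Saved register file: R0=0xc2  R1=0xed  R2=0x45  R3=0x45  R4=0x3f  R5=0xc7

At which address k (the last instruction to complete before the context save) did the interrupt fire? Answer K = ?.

after  0: R0=0xe3 R1=0xed R2=0x45 R3=0xc8 R4=0x7d R5=0xc7  N=1 Z=0
after  1: R0=0xc2 R1=0xed R2=0x45 R3=0xc8 R4=0x7d R5=0xc7  N=1 Z=0
after  2: R0=0xc2 R1=0xed R2=0x45 R3=0x45 R4=0x7d R5=0xc7  N=0 Z=0
after  3: R0=0xc2 R1=0xed R2=0x45 R3=0x45 R4=0x3f R5=0xc7  N=0 Z=0
-- IRQ taken; context saved, return-PC = 4 --

K = 3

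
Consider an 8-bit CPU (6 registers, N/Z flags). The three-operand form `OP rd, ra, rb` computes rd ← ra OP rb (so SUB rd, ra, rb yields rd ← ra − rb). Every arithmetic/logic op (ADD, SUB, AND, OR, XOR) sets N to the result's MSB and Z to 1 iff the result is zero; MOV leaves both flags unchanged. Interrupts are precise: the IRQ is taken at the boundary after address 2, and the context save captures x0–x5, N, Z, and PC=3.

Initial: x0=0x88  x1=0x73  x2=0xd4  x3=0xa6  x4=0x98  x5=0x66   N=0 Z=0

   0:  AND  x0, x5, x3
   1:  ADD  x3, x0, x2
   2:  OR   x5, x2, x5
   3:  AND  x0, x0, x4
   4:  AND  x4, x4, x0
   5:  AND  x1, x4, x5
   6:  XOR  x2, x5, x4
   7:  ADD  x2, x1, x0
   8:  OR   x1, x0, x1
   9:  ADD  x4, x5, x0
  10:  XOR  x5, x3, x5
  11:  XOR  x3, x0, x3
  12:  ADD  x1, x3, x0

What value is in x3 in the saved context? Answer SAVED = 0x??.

SAVED = 0xfa

after  0: x0=0x26 x1=0x73 x2=0xd4 x3=0xa6 x4=0x98 x5=0x66  N=0 Z=0
after  1: x0=0x26 x1=0x73 x2=0xd4 x3=0xfa x4=0x98 x5=0x66  N=1 Z=0
after  2: x0=0x26 x1=0x73 x2=0xd4 x3=0xfa x4=0x98 x5=0xf6  N=1 Z=0
-- IRQ taken; context saved, return-PC = 3 --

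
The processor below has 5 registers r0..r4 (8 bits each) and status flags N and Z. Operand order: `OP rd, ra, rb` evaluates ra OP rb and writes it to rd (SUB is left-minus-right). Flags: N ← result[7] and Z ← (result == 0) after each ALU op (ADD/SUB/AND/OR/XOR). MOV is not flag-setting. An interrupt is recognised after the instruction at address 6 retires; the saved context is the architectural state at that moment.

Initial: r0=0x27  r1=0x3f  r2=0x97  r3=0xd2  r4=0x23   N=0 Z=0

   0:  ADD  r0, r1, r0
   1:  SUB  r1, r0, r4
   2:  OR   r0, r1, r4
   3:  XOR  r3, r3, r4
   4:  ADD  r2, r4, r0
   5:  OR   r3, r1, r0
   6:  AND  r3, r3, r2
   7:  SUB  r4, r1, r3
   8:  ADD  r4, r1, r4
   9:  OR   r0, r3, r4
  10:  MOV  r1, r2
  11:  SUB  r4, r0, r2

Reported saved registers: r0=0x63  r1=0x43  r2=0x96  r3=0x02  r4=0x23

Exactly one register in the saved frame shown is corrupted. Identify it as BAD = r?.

BAD = r2

after  0: r0=0x66 r1=0x3f r2=0x97 r3=0xd2 r4=0x23  N=0 Z=0
after  1: r0=0x66 r1=0x43 r2=0x97 r3=0xd2 r4=0x23  N=0 Z=0
after  2: r0=0x63 r1=0x43 r2=0x97 r3=0xd2 r4=0x23  N=0 Z=0
after  3: r0=0x63 r1=0x43 r2=0x97 r3=0xf1 r4=0x23  N=1 Z=0
after  4: r0=0x63 r1=0x43 r2=0x86 r3=0xf1 r4=0x23  N=1 Z=0
after  5: r0=0x63 r1=0x43 r2=0x86 r3=0x63 r4=0x23  N=0 Z=0
after  6: r0=0x63 r1=0x43 r2=0x86 r3=0x02 r4=0x23  N=0 Z=0
-- IRQ taken; context saved, return-PC = 7 --
mismatch: r2: reported 0x96 vs actual 0x86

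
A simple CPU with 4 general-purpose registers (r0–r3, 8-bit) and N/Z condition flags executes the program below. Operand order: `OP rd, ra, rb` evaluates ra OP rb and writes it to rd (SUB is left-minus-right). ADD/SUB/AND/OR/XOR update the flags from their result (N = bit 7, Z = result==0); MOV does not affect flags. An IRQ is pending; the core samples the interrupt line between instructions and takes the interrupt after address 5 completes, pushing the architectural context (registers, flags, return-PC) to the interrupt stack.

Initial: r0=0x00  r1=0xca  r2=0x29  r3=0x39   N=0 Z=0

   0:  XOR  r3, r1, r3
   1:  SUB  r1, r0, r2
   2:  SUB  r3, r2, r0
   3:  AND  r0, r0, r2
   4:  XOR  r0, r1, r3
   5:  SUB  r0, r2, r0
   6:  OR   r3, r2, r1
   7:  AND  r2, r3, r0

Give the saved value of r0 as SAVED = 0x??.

after  0: r0=0x00 r1=0xca r2=0x29 r3=0xf3  N=1 Z=0
after  1: r0=0x00 r1=0xd7 r2=0x29 r3=0xf3  N=1 Z=0
after  2: r0=0x00 r1=0xd7 r2=0x29 r3=0x29  N=0 Z=0
after  3: r0=0x00 r1=0xd7 r2=0x29 r3=0x29  N=0 Z=1
after  4: r0=0xfe r1=0xd7 r2=0x29 r3=0x29  N=1 Z=0
after  5: r0=0x2b r1=0xd7 r2=0x29 r3=0x29  N=0 Z=0
-- IRQ taken; context saved, return-PC = 6 --

SAVED = 0x2b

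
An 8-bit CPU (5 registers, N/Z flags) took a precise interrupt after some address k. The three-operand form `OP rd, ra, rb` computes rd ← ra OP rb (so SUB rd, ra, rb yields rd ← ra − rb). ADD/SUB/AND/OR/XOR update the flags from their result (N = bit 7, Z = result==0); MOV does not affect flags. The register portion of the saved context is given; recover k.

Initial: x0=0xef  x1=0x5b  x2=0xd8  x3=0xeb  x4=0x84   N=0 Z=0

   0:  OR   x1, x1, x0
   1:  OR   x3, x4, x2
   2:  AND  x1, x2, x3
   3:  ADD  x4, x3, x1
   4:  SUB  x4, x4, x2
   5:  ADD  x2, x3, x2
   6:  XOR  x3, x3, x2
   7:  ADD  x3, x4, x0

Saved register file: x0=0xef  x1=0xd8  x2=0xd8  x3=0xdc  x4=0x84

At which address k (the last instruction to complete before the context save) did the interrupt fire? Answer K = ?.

K = 2

after  0: x0=0xef x1=0xff x2=0xd8 x3=0xeb x4=0x84  N=1 Z=0
after  1: x0=0xef x1=0xff x2=0xd8 x3=0xdc x4=0x84  N=1 Z=0
after  2: x0=0xef x1=0xd8 x2=0xd8 x3=0xdc x4=0x84  N=1 Z=0
-- IRQ taken; context saved, return-PC = 3 --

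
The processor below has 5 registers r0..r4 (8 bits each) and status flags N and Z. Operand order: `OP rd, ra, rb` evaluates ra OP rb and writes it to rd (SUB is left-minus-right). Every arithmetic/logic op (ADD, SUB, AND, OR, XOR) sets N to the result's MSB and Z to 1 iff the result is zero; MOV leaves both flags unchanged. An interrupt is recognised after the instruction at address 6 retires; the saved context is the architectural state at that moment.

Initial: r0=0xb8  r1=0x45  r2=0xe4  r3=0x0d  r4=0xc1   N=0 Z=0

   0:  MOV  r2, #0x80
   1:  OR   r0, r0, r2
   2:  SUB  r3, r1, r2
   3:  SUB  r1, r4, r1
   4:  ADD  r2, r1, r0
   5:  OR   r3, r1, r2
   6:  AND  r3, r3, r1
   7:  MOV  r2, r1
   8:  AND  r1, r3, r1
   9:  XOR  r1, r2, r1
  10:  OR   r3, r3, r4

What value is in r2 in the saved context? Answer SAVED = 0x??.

after  0: r0=0xb8 r1=0x45 r2=0x80 r3=0x0d r4=0xc1  N=0 Z=0
after  1: r0=0xb8 r1=0x45 r2=0x80 r3=0x0d r4=0xc1  N=1 Z=0
after  2: r0=0xb8 r1=0x45 r2=0x80 r3=0xc5 r4=0xc1  N=1 Z=0
after  3: r0=0xb8 r1=0x7c r2=0x80 r3=0xc5 r4=0xc1  N=0 Z=0
after  4: r0=0xb8 r1=0x7c r2=0x34 r3=0xc5 r4=0xc1  N=0 Z=0
after  5: r0=0xb8 r1=0x7c r2=0x34 r3=0x7c r4=0xc1  N=0 Z=0
after  6: r0=0xb8 r1=0x7c r2=0x34 r3=0x7c r4=0xc1  N=0 Z=0
-- IRQ taken; context saved, return-PC = 7 --

SAVED = 0x34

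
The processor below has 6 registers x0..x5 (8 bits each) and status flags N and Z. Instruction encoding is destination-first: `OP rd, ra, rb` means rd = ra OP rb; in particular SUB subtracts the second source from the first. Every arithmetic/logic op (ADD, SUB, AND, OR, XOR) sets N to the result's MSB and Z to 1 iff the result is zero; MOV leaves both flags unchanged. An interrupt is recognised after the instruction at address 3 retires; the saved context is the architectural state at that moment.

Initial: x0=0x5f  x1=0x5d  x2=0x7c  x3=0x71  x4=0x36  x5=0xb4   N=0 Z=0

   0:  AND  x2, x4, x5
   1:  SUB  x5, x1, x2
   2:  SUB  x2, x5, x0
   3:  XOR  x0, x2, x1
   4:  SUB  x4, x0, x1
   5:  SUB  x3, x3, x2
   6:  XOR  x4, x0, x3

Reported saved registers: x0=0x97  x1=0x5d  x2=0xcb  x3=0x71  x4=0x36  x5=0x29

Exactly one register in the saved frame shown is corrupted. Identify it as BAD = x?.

after  0: x0=0x5f x1=0x5d x2=0x34 x3=0x71 x4=0x36 x5=0xb4  N=0 Z=0
after  1: x0=0x5f x1=0x5d x2=0x34 x3=0x71 x4=0x36 x5=0x29  N=0 Z=0
after  2: x0=0x5f x1=0x5d x2=0xca x3=0x71 x4=0x36 x5=0x29  N=1 Z=0
after  3: x0=0x97 x1=0x5d x2=0xca x3=0x71 x4=0x36 x5=0x29  N=1 Z=0
-- IRQ taken; context saved, return-PC = 4 --
mismatch: x2: reported 0xcb vs actual 0xca

BAD = x2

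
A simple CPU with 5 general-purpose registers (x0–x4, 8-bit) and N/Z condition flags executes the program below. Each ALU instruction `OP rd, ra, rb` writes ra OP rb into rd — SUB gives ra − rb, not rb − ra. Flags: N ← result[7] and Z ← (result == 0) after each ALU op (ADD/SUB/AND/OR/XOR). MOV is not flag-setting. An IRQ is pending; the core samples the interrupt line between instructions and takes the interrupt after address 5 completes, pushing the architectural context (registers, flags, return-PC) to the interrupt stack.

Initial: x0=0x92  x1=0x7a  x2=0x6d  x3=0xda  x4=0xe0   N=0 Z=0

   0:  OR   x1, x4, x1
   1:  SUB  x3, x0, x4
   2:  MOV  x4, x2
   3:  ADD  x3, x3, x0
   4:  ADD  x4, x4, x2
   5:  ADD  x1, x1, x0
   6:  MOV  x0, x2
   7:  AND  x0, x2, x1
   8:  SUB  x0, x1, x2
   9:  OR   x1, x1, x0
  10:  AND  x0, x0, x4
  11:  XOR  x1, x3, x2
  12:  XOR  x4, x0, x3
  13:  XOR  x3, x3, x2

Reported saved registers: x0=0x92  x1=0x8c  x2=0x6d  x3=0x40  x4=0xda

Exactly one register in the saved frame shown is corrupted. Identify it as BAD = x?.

after  0: x0=0x92 x1=0xfa x2=0x6d x3=0xda x4=0xe0  N=1 Z=0
after  1: x0=0x92 x1=0xfa x2=0x6d x3=0xb2 x4=0xe0  N=1 Z=0
after  2: x0=0x92 x1=0xfa x2=0x6d x3=0xb2 x4=0x6d  N=1 Z=0
after  3: x0=0x92 x1=0xfa x2=0x6d x3=0x44 x4=0x6d  N=0 Z=0
after  4: x0=0x92 x1=0xfa x2=0x6d x3=0x44 x4=0xda  N=1 Z=0
after  5: x0=0x92 x1=0x8c x2=0x6d x3=0x44 x4=0xda  N=1 Z=0
-- IRQ taken; context saved, return-PC = 6 --
mismatch: x3: reported 0x40 vs actual 0x44

BAD = x3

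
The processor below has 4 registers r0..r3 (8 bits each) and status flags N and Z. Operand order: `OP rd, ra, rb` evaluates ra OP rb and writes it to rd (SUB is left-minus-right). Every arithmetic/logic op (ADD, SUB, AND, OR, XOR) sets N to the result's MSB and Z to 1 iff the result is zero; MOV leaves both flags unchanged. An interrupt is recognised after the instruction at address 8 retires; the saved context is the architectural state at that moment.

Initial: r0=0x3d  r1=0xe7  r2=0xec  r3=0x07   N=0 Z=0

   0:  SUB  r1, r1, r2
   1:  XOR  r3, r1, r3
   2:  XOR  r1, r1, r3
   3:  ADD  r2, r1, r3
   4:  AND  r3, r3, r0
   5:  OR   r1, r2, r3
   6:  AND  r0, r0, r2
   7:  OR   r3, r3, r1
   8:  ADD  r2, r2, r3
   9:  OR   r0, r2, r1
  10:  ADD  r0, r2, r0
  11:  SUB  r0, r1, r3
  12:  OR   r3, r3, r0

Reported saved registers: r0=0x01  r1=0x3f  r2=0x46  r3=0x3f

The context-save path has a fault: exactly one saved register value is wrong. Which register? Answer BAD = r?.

BAD = r2

after  0: r0=0x3d r1=0xfb r2=0xec r3=0x07  N=1 Z=0
after  1: r0=0x3d r1=0xfb r2=0xec r3=0xfc  N=1 Z=0
after  2: r0=0x3d r1=0x07 r2=0xec r3=0xfc  N=0 Z=0
after  3: r0=0x3d r1=0x07 r2=0x03 r3=0xfc  N=0 Z=0
after  4: r0=0x3d r1=0x07 r2=0x03 r3=0x3c  N=0 Z=0
after  5: r0=0x3d r1=0x3f r2=0x03 r3=0x3c  N=0 Z=0
after  6: r0=0x01 r1=0x3f r2=0x03 r3=0x3c  N=0 Z=0
after  7: r0=0x01 r1=0x3f r2=0x03 r3=0x3f  N=0 Z=0
after  8: r0=0x01 r1=0x3f r2=0x42 r3=0x3f  N=0 Z=0
-- IRQ taken; context saved, return-PC = 9 --
mismatch: r2: reported 0x46 vs actual 0x42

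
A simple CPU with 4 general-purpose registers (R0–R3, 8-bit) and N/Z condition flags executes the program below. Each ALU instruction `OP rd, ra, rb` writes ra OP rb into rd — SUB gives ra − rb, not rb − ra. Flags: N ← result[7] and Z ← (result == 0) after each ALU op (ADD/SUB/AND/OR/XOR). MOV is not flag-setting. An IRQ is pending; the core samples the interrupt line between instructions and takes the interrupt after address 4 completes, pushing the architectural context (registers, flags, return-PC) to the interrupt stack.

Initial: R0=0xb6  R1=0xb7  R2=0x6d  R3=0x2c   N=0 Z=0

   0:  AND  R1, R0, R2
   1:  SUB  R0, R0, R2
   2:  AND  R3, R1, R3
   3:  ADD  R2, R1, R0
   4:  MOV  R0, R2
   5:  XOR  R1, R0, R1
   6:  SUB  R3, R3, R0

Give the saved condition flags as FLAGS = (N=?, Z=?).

FLAGS = (N=0, Z=0)

after  0: R0=0xb6 R1=0x24 R2=0x6d R3=0x2c  N=0 Z=0
after  1: R0=0x49 R1=0x24 R2=0x6d R3=0x2c  N=0 Z=0
after  2: R0=0x49 R1=0x24 R2=0x6d R3=0x24  N=0 Z=0
after  3: R0=0x49 R1=0x24 R2=0x6d R3=0x24  N=0 Z=0
after  4: R0=0x6d R1=0x24 R2=0x6d R3=0x24  N=0 Z=0
-- IRQ taken; context saved, return-PC = 5 --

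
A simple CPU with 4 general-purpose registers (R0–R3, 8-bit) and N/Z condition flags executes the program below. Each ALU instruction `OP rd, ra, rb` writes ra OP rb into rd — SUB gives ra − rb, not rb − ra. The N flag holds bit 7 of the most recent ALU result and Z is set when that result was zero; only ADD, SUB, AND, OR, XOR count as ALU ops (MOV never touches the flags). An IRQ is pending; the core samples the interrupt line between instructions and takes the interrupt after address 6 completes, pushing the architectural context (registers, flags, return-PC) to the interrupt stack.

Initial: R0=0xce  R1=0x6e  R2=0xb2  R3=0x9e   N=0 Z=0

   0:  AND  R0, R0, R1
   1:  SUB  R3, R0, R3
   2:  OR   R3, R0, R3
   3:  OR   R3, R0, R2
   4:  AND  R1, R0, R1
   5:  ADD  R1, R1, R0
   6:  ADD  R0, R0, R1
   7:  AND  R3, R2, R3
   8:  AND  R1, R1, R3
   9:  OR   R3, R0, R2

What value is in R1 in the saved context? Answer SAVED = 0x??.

SAVED = 0x9c

after  0: R0=0x4e R1=0x6e R2=0xb2 R3=0x9e  N=0 Z=0
after  1: R0=0x4e R1=0x6e R2=0xb2 R3=0xb0  N=1 Z=0
after  2: R0=0x4e R1=0x6e R2=0xb2 R3=0xfe  N=1 Z=0
after  3: R0=0x4e R1=0x6e R2=0xb2 R3=0xfe  N=1 Z=0
after  4: R0=0x4e R1=0x4e R2=0xb2 R3=0xfe  N=0 Z=0
after  5: R0=0x4e R1=0x9c R2=0xb2 R3=0xfe  N=1 Z=0
after  6: R0=0xea R1=0x9c R2=0xb2 R3=0xfe  N=1 Z=0
-- IRQ taken; context saved, return-PC = 7 --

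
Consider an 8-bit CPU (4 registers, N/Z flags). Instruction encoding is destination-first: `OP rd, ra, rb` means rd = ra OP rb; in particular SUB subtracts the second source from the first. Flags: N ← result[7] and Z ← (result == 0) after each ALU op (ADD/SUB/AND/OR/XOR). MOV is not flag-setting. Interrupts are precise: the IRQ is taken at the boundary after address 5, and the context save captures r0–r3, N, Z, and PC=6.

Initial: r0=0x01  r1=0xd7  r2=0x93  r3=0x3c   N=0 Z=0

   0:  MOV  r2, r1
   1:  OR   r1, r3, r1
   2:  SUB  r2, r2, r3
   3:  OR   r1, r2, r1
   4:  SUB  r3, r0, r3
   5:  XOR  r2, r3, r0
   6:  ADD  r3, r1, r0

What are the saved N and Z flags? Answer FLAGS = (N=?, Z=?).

FLAGS = (N=1, Z=0)

after  0: r0=0x01 r1=0xd7 r2=0xd7 r3=0x3c  N=0 Z=0
after  1: r0=0x01 r1=0xff r2=0xd7 r3=0x3c  N=1 Z=0
after  2: r0=0x01 r1=0xff r2=0x9b r3=0x3c  N=1 Z=0
after  3: r0=0x01 r1=0xff r2=0x9b r3=0x3c  N=1 Z=0
after  4: r0=0x01 r1=0xff r2=0x9b r3=0xc5  N=1 Z=0
after  5: r0=0x01 r1=0xff r2=0xc4 r3=0xc5  N=1 Z=0
-- IRQ taken; context saved, return-PC = 6 --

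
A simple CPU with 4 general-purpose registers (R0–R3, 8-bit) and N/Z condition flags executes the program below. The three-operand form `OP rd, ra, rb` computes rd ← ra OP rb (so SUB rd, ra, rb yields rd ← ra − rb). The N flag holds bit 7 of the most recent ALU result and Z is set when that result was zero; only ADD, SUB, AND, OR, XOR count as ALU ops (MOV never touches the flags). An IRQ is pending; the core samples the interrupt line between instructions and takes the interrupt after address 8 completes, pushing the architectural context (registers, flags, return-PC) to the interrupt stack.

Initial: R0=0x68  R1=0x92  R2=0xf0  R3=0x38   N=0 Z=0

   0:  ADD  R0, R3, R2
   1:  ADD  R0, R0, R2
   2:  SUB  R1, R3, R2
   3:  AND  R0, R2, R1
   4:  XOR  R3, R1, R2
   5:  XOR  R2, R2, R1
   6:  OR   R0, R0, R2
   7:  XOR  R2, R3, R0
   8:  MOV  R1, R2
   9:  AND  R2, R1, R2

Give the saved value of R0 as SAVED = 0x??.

SAVED = 0xf8

after  0: R0=0x28 R1=0x92 R2=0xf0 R3=0x38  N=0 Z=0
after  1: R0=0x18 R1=0x92 R2=0xf0 R3=0x38  N=0 Z=0
after  2: R0=0x18 R1=0x48 R2=0xf0 R3=0x38  N=0 Z=0
after  3: R0=0x40 R1=0x48 R2=0xf0 R3=0x38  N=0 Z=0
after  4: R0=0x40 R1=0x48 R2=0xf0 R3=0xb8  N=1 Z=0
after  5: R0=0x40 R1=0x48 R2=0xb8 R3=0xb8  N=1 Z=0
after  6: R0=0xf8 R1=0x48 R2=0xb8 R3=0xb8  N=1 Z=0
after  7: R0=0xf8 R1=0x48 R2=0x40 R3=0xb8  N=0 Z=0
after  8: R0=0xf8 R1=0x40 R2=0x40 R3=0xb8  N=0 Z=0
-- IRQ taken; context saved, return-PC = 9 --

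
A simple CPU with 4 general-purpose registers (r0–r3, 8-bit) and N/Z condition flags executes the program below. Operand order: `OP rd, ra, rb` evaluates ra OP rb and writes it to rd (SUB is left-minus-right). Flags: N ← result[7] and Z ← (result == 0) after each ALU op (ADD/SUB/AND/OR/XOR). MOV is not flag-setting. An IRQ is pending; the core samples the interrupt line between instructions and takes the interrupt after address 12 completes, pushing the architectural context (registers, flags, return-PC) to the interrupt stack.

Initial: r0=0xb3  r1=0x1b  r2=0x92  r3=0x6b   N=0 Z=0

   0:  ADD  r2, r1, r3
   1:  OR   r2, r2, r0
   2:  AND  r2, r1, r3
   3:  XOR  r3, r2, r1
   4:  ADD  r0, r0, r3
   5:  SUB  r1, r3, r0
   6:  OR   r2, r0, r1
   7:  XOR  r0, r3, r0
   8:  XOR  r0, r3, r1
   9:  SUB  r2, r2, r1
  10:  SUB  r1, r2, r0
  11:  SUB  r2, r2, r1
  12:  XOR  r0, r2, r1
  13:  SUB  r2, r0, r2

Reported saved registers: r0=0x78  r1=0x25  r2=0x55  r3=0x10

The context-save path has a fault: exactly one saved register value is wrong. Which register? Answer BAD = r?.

BAD = r2

after  0: r0=0xb3 r1=0x1b r2=0x86 r3=0x6b  N=1 Z=0
after  1: r0=0xb3 r1=0x1b r2=0xb7 r3=0x6b  N=1 Z=0
after  2: r0=0xb3 r1=0x1b r2=0x0b r3=0x6b  N=0 Z=0
after  3: r0=0xb3 r1=0x1b r2=0x0b r3=0x10  N=0 Z=0
after  4: r0=0xc3 r1=0x1b r2=0x0b r3=0x10  N=1 Z=0
after  5: r0=0xc3 r1=0x4d r2=0x0b r3=0x10  N=0 Z=0
after  6: r0=0xc3 r1=0x4d r2=0xcf r3=0x10  N=1 Z=0
after  7: r0=0xd3 r1=0x4d r2=0xcf r3=0x10  N=1 Z=0
after  8: r0=0x5d r1=0x4d r2=0xcf r3=0x10  N=0 Z=0
after  9: r0=0x5d r1=0x4d r2=0x82 r3=0x10  N=1 Z=0
after 10: r0=0x5d r1=0x25 r2=0x82 r3=0x10  N=0 Z=0
after 11: r0=0x5d r1=0x25 r2=0x5d r3=0x10  N=0 Z=0
after 12: r0=0x78 r1=0x25 r2=0x5d r3=0x10  N=0 Z=0
-- IRQ taken; context saved, return-PC = 13 --
mismatch: r2: reported 0x55 vs actual 0x5d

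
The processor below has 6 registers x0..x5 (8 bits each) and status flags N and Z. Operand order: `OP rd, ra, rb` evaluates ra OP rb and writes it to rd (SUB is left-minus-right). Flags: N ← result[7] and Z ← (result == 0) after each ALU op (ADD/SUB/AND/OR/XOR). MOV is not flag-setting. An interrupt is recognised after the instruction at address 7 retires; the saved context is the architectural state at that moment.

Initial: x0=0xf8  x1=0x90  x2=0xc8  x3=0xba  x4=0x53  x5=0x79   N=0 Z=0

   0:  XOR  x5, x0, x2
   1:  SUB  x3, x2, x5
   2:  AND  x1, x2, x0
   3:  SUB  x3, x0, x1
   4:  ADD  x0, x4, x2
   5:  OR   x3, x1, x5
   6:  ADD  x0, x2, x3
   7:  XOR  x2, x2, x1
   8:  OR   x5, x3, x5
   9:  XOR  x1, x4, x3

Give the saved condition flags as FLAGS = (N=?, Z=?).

after  0: x0=0xf8 x1=0x90 x2=0xc8 x3=0xba x4=0x53 x5=0x30  N=0 Z=0
after  1: x0=0xf8 x1=0x90 x2=0xc8 x3=0x98 x4=0x53 x5=0x30  N=1 Z=0
after  2: x0=0xf8 x1=0xc8 x2=0xc8 x3=0x98 x4=0x53 x5=0x30  N=1 Z=0
after  3: x0=0xf8 x1=0xc8 x2=0xc8 x3=0x30 x4=0x53 x5=0x30  N=0 Z=0
after  4: x0=0x1b x1=0xc8 x2=0xc8 x3=0x30 x4=0x53 x5=0x30  N=0 Z=0
after  5: x0=0x1b x1=0xc8 x2=0xc8 x3=0xf8 x4=0x53 x5=0x30  N=1 Z=0
after  6: x0=0xc0 x1=0xc8 x2=0xc8 x3=0xf8 x4=0x53 x5=0x30  N=1 Z=0
after  7: x0=0xc0 x1=0xc8 x2=0x00 x3=0xf8 x4=0x53 x5=0x30  N=0 Z=1
-- IRQ taken; context saved, return-PC = 8 --

FLAGS = (N=0, Z=1)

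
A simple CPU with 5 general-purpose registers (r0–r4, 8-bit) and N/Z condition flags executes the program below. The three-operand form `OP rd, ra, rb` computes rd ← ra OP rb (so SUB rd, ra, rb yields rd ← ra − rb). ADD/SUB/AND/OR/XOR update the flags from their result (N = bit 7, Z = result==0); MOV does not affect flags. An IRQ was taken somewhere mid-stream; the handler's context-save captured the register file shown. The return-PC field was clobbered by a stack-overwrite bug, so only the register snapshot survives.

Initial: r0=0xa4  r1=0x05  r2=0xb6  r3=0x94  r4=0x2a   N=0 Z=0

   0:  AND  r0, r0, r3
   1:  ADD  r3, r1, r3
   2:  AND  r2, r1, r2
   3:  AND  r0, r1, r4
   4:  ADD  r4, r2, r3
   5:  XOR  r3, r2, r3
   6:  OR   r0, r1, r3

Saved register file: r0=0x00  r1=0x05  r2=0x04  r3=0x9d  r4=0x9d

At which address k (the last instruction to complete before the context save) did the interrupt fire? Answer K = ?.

K = 5

after  0: r0=0x84 r1=0x05 r2=0xb6 r3=0x94 r4=0x2a  N=1 Z=0
after  1: r0=0x84 r1=0x05 r2=0xb6 r3=0x99 r4=0x2a  N=1 Z=0
after  2: r0=0x84 r1=0x05 r2=0x04 r3=0x99 r4=0x2a  N=0 Z=0
after  3: r0=0x00 r1=0x05 r2=0x04 r3=0x99 r4=0x2a  N=0 Z=1
after  4: r0=0x00 r1=0x05 r2=0x04 r3=0x99 r4=0x9d  N=1 Z=0
after  5: r0=0x00 r1=0x05 r2=0x04 r3=0x9d r4=0x9d  N=1 Z=0
-- IRQ taken; context saved, return-PC = 6 --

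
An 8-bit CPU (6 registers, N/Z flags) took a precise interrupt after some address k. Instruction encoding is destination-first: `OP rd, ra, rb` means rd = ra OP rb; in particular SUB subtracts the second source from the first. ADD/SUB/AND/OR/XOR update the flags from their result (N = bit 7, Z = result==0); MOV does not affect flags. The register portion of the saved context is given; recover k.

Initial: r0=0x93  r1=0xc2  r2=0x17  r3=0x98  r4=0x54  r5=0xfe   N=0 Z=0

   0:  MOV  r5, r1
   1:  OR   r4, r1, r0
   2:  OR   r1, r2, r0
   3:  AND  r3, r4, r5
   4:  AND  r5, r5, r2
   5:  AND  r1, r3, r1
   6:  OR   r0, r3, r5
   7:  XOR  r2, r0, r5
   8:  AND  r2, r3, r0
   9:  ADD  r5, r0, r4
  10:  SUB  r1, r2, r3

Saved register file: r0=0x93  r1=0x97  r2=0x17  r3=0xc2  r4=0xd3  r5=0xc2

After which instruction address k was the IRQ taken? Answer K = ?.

K = 3

after  0: r0=0x93 r1=0xc2 r2=0x17 r3=0x98 r4=0x54 r5=0xc2  N=0 Z=0
after  1: r0=0x93 r1=0xc2 r2=0x17 r3=0x98 r4=0xd3 r5=0xc2  N=1 Z=0
after  2: r0=0x93 r1=0x97 r2=0x17 r3=0x98 r4=0xd3 r5=0xc2  N=1 Z=0
after  3: r0=0x93 r1=0x97 r2=0x17 r3=0xc2 r4=0xd3 r5=0xc2  N=1 Z=0
-- IRQ taken; context saved, return-PC = 4 --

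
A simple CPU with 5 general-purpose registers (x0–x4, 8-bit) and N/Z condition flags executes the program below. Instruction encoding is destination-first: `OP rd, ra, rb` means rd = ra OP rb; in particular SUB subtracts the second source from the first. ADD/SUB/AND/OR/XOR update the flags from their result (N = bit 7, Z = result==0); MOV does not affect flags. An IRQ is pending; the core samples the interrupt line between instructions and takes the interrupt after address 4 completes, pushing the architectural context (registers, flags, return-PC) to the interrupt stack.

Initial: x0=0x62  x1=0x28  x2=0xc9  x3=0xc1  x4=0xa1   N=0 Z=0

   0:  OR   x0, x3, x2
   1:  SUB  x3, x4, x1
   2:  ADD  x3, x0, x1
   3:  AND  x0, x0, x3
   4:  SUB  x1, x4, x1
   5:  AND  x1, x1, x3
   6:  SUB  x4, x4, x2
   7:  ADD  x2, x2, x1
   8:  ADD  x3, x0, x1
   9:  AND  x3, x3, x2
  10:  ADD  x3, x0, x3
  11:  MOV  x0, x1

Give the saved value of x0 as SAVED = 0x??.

after  0: x0=0xc9 x1=0x28 x2=0xc9 x3=0xc1 x4=0xa1  N=1 Z=0
after  1: x0=0xc9 x1=0x28 x2=0xc9 x3=0x79 x4=0xa1  N=0 Z=0
after  2: x0=0xc9 x1=0x28 x2=0xc9 x3=0xf1 x4=0xa1  N=1 Z=0
after  3: x0=0xc1 x1=0x28 x2=0xc9 x3=0xf1 x4=0xa1  N=1 Z=0
after  4: x0=0xc1 x1=0x79 x2=0xc9 x3=0xf1 x4=0xa1  N=0 Z=0
-- IRQ taken; context saved, return-PC = 5 --

SAVED = 0xc1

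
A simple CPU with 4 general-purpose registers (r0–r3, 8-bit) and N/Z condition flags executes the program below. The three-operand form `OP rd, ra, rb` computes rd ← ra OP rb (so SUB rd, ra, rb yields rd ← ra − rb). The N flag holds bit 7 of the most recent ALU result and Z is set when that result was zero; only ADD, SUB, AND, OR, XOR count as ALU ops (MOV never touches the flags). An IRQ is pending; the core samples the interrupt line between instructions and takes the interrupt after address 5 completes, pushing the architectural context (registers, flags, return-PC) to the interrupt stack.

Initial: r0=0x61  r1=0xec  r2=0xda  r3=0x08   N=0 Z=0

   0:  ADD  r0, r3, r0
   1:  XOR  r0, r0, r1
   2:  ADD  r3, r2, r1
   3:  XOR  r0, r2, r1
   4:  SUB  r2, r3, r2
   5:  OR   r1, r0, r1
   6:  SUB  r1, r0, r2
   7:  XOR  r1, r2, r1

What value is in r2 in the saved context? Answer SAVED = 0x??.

SAVED = 0xec

after  0: r0=0x69 r1=0xec r2=0xda r3=0x08  N=0 Z=0
after  1: r0=0x85 r1=0xec r2=0xda r3=0x08  N=1 Z=0
after  2: r0=0x85 r1=0xec r2=0xda r3=0xc6  N=1 Z=0
after  3: r0=0x36 r1=0xec r2=0xda r3=0xc6  N=0 Z=0
after  4: r0=0x36 r1=0xec r2=0xec r3=0xc6  N=1 Z=0
after  5: r0=0x36 r1=0xfe r2=0xec r3=0xc6  N=1 Z=0
-- IRQ taken; context saved, return-PC = 6 --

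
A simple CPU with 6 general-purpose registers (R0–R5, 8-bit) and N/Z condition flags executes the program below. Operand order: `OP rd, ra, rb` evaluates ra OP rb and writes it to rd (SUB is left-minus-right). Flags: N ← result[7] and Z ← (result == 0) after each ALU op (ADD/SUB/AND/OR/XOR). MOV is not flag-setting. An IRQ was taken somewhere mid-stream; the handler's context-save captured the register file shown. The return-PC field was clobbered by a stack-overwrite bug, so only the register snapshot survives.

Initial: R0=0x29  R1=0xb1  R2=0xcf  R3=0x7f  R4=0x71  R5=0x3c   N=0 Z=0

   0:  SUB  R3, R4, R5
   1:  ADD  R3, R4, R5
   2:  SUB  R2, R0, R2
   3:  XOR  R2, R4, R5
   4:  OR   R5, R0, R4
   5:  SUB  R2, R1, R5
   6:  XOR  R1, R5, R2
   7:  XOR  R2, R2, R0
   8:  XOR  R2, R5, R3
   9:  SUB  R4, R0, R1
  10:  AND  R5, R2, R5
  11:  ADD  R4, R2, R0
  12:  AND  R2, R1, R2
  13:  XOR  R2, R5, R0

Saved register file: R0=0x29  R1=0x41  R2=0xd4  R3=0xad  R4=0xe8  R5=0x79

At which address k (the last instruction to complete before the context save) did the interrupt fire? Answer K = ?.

after  0: R0=0x29 R1=0xb1 R2=0xcf R3=0x35 R4=0x71 R5=0x3c  N=0 Z=0
after  1: R0=0x29 R1=0xb1 R2=0xcf R3=0xad R4=0x71 R5=0x3c  N=1 Z=0
after  2: R0=0x29 R1=0xb1 R2=0x5a R3=0xad R4=0x71 R5=0x3c  N=0 Z=0
after  3: R0=0x29 R1=0xb1 R2=0x4d R3=0xad R4=0x71 R5=0x3c  N=0 Z=0
after  4: R0=0x29 R1=0xb1 R2=0x4d R3=0xad R4=0x71 R5=0x79  N=0 Z=0
after  5: R0=0x29 R1=0xb1 R2=0x38 R3=0xad R4=0x71 R5=0x79  N=0 Z=0
after  6: R0=0x29 R1=0x41 R2=0x38 R3=0xad R4=0x71 R5=0x79  N=0 Z=0
after  7: R0=0x29 R1=0x41 R2=0x11 R3=0xad R4=0x71 R5=0x79  N=0 Z=0
after  8: R0=0x29 R1=0x41 R2=0xd4 R3=0xad R4=0x71 R5=0x79  N=1 Z=0
after  9: R0=0x29 R1=0x41 R2=0xd4 R3=0xad R4=0xe8 R5=0x79  N=1 Z=0
-- IRQ taken; context saved, return-PC = 10 --

K = 9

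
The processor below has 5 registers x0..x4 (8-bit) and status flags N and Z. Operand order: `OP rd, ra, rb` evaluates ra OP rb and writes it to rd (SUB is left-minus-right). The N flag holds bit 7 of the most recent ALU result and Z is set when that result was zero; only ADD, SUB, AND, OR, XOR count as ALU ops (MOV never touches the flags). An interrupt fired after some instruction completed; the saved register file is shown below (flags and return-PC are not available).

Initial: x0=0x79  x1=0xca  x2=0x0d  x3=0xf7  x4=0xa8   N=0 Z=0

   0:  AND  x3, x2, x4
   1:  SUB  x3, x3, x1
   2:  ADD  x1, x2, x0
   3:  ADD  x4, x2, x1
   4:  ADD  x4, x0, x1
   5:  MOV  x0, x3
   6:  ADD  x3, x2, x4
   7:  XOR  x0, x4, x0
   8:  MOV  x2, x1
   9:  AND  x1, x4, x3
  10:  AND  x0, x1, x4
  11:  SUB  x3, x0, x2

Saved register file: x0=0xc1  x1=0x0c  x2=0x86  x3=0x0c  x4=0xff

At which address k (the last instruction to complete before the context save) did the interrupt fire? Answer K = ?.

after  0: x0=0x79 x1=0xca x2=0x0d x3=0x08 x4=0xa8  N=0 Z=0
after  1: x0=0x79 x1=0xca x2=0x0d x3=0x3e x4=0xa8  N=0 Z=0
after  2: x0=0x79 x1=0x86 x2=0x0d x3=0x3e x4=0xa8  N=1 Z=0
after  3: x0=0x79 x1=0x86 x2=0x0d x3=0x3e x4=0x93  N=1 Z=0
after  4: x0=0x79 x1=0x86 x2=0x0d x3=0x3e x4=0xff  N=1 Z=0
after  5: x0=0x3e x1=0x86 x2=0x0d x3=0x3e x4=0xff  N=1 Z=0
after  6: x0=0x3e x1=0x86 x2=0x0d x3=0x0c x4=0xff  N=0 Z=0
after  7: x0=0xc1 x1=0x86 x2=0x0d x3=0x0c x4=0xff  N=1 Z=0
after  8: x0=0xc1 x1=0x86 x2=0x86 x3=0x0c x4=0xff  N=1 Z=0
after  9: x0=0xc1 x1=0x0c x2=0x86 x3=0x0c x4=0xff  N=0 Z=0
-- IRQ taken; context saved, return-PC = 10 --

K = 9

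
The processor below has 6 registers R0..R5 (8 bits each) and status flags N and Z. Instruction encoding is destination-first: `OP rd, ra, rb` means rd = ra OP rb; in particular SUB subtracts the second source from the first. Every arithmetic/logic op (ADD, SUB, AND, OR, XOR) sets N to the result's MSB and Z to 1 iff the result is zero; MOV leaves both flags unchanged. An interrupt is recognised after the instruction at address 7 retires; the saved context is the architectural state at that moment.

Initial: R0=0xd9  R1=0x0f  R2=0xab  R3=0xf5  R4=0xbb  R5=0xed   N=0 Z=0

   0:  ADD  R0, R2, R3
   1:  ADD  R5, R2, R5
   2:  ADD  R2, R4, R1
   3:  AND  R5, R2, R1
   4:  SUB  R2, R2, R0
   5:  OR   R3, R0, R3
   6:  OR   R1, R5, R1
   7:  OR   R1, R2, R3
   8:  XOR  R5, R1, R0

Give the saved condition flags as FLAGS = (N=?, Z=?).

FLAGS = (N=1, Z=0)

after  0: R0=0xa0 R1=0x0f R2=0xab R3=0xf5 R4=0xbb R5=0xed  N=1 Z=0
after  1: R0=0xa0 R1=0x0f R2=0xab R3=0xf5 R4=0xbb R5=0x98  N=1 Z=0
after  2: R0=0xa0 R1=0x0f R2=0xca R3=0xf5 R4=0xbb R5=0x98  N=1 Z=0
after  3: R0=0xa0 R1=0x0f R2=0xca R3=0xf5 R4=0xbb R5=0x0a  N=0 Z=0
after  4: R0=0xa0 R1=0x0f R2=0x2a R3=0xf5 R4=0xbb R5=0x0a  N=0 Z=0
after  5: R0=0xa0 R1=0x0f R2=0x2a R3=0xf5 R4=0xbb R5=0x0a  N=1 Z=0
after  6: R0=0xa0 R1=0x0f R2=0x2a R3=0xf5 R4=0xbb R5=0x0a  N=0 Z=0
after  7: R0=0xa0 R1=0xff R2=0x2a R3=0xf5 R4=0xbb R5=0x0a  N=1 Z=0
-- IRQ taken; context saved, return-PC = 8 --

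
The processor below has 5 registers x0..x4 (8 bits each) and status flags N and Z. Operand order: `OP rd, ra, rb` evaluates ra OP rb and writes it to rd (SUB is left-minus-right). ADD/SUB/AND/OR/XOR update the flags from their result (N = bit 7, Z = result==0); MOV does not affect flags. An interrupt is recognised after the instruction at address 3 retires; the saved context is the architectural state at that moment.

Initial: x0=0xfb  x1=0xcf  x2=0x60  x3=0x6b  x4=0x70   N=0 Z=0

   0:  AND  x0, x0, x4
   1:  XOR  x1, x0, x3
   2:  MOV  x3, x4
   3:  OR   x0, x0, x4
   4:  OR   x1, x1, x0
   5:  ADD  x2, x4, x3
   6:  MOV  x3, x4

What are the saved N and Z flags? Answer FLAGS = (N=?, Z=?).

FLAGS = (N=0, Z=0)

after  0: x0=0x70 x1=0xcf x2=0x60 x3=0x6b x4=0x70  N=0 Z=0
after  1: x0=0x70 x1=0x1b x2=0x60 x3=0x6b x4=0x70  N=0 Z=0
after  2: x0=0x70 x1=0x1b x2=0x60 x3=0x70 x4=0x70  N=0 Z=0
after  3: x0=0x70 x1=0x1b x2=0x60 x3=0x70 x4=0x70  N=0 Z=0
-- IRQ taken; context saved, return-PC = 4 --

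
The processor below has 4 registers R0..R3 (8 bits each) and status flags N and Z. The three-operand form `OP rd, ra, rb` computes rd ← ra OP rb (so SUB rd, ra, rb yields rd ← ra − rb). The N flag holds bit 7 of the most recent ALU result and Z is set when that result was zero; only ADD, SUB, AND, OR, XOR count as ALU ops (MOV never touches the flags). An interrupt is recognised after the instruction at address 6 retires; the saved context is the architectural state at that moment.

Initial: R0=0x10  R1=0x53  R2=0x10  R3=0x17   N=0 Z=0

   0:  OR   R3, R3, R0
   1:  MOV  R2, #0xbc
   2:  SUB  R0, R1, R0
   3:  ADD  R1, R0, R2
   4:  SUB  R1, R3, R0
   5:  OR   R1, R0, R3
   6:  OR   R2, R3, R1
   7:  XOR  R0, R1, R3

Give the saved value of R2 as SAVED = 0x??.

SAVED = 0x57

after  0: R0=0x10 R1=0x53 R2=0x10 R3=0x17  N=0 Z=0
after  1: R0=0x10 R1=0x53 R2=0xbc R3=0x17  N=0 Z=0
after  2: R0=0x43 R1=0x53 R2=0xbc R3=0x17  N=0 Z=0
after  3: R0=0x43 R1=0xff R2=0xbc R3=0x17  N=1 Z=0
after  4: R0=0x43 R1=0xd4 R2=0xbc R3=0x17  N=1 Z=0
after  5: R0=0x43 R1=0x57 R2=0xbc R3=0x17  N=0 Z=0
after  6: R0=0x43 R1=0x57 R2=0x57 R3=0x17  N=0 Z=0
-- IRQ taken; context saved, return-PC = 7 --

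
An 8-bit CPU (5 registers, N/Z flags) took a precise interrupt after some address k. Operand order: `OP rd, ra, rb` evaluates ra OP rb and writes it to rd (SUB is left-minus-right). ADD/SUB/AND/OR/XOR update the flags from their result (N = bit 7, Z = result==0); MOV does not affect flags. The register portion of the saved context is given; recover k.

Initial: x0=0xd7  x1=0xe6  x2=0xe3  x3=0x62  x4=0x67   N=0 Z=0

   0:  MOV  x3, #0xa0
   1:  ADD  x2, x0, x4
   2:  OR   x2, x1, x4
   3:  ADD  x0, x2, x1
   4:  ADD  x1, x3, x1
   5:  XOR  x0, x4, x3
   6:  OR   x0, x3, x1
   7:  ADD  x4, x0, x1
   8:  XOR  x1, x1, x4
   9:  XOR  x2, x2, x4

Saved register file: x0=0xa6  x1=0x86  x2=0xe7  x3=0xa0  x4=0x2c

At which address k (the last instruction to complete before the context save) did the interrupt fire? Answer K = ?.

after  0: x0=0xd7 x1=0xe6 x2=0xe3 x3=0xa0 x4=0x67  N=0 Z=0
after  1: x0=0xd7 x1=0xe6 x2=0x3e x3=0xa0 x4=0x67  N=0 Z=0
after  2: x0=0xd7 x1=0xe6 x2=0xe7 x3=0xa0 x4=0x67  N=1 Z=0
after  3: x0=0xcd x1=0xe6 x2=0xe7 x3=0xa0 x4=0x67  N=1 Z=0
after  4: x0=0xcd x1=0x86 x2=0xe7 x3=0xa0 x4=0x67  N=1 Z=0
after  5: x0=0xc7 x1=0x86 x2=0xe7 x3=0xa0 x4=0x67  N=1 Z=0
after  6: x0=0xa6 x1=0x86 x2=0xe7 x3=0xa0 x4=0x67  N=1 Z=0
after  7: x0=0xa6 x1=0x86 x2=0xe7 x3=0xa0 x4=0x2c  N=0 Z=0
-- IRQ taken; context saved, return-PC = 8 --

K = 7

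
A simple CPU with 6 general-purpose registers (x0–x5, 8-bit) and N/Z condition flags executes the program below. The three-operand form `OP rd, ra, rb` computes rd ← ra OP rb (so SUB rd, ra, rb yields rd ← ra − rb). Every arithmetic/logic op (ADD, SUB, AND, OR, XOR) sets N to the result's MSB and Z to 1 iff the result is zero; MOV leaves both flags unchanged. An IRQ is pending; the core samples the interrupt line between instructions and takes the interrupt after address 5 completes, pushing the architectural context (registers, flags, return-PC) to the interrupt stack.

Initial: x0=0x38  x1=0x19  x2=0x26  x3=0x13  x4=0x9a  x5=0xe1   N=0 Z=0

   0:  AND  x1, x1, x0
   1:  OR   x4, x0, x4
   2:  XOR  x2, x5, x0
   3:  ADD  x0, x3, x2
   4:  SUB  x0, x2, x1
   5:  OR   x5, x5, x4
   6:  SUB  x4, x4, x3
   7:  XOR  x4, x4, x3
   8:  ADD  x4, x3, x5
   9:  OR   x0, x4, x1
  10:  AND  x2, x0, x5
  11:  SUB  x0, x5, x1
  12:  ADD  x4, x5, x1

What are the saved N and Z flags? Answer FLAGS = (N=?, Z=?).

FLAGS = (N=1, Z=0)

after  0: x0=0x38 x1=0x18 x2=0x26 x3=0x13 x4=0x9a x5=0xe1  N=0 Z=0
after  1: x0=0x38 x1=0x18 x2=0x26 x3=0x13 x4=0xba x5=0xe1  N=1 Z=0
after  2: x0=0x38 x1=0x18 x2=0xd9 x3=0x13 x4=0xba x5=0xe1  N=1 Z=0
after  3: x0=0xec x1=0x18 x2=0xd9 x3=0x13 x4=0xba x5=0xe1  N=1 Z=0
after  4: x0=0xc1 x1=0x18 x2=0xd9 x3=0x13 x4=0xba x5=0xe1  N=1 Z=0
after  5: x0=0xc1 x1=0x18 x2=0xd9 x3=0x13 x4=0xba x5=0xfb  N=1 Z=0
-- IRQ taken; context saved, return-PC = 6 --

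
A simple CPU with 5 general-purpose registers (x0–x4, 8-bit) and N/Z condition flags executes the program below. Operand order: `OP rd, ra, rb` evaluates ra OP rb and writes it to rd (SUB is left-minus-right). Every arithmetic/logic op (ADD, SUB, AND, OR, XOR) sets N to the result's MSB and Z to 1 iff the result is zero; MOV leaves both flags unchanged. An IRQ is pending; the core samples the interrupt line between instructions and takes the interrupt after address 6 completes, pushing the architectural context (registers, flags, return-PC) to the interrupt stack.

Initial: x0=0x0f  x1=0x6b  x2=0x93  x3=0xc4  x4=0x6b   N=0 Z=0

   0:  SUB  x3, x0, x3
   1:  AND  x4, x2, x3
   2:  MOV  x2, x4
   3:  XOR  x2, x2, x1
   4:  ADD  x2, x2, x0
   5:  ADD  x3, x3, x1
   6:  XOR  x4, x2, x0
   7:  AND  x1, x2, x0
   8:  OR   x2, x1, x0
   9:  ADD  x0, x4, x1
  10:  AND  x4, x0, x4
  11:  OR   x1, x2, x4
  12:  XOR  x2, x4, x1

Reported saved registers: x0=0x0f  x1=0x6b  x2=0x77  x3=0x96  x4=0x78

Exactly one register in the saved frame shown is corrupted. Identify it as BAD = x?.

after  0: x0=0x0f x1=0x6b x2=0x93 x3=0x4b x4=0x6b  N=0 Z=0
after  1: x0=0x0f x1=0x6b x2=0x93 x3=0x4b x4=0x03  N=0 Z=0
after  2: x0=0x0f x1=0x6b x2=0x03 x3=0x4b x4=0x03  N=0 Z=0
after  3: x0=0x0f x1=0x6b x2=0x68 x3=0x4b x4=0x03  N=0 Z=0
after  4: x0=0x0f x1=0x6b x2=0x77 x3=0x4b x4=0x03  N=0 Z=0
after  5: x0=0x0f x1=0x6b x2=0x77 x3=0xb6 x4=0x03  N=1 Z=0
after  6: x0=0x0f x1=0x6b x2=0x77 x3=0xb6 x4=0x78  N=0 Z=0
-- IRQ taken; context saved, return-PC = 7 --
mismatch: x3: reported 0x96 vs actual 0xb6

BAD = x3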